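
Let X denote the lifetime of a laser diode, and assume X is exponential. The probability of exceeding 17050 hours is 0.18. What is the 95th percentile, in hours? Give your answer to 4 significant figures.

29790

e^(−λ·17050) = 0.18 ⇒ λ = −ln(0.18)/17050 = 0.000100575.
95th percentile: 1 − e^(−λt) = 0.95, t = −ln(0.05)/λ = 29786.1 hours.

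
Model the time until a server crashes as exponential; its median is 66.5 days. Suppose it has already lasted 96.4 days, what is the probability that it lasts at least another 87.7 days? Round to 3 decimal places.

0.401

For an exponential, median = ln(2)/λ, so λ = ln 2 / 66.5 = 0.0104233 per day.
The exponential is memoryless, so the remaining time is again Exp(λ): the condition X > 96.4 is irrelevant.
P(X > 87.7) = e^(−0.91412) ≈ 0.401.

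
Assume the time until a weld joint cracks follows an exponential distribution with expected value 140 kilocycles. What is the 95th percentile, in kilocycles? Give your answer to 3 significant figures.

419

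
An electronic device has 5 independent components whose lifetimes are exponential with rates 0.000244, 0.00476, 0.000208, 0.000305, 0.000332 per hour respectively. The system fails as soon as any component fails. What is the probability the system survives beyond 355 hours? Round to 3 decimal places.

The time to first failure is exponential with rate Σλ = 0.000244 + 0.00476 + 0.000208 + 0.000305 + 0.000332 = 0.005849.
P(min > 355) = e^(−0.005849·355) = e^(−2.0764) ≈ 0.125.

0.125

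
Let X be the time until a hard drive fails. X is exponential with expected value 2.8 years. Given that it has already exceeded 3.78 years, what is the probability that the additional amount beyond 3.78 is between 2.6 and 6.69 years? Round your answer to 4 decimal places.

0.3034

The rate is λ = 1/2.8 = 0.357143 per year.
Memoryless: the residual past 3.78 is again Exp(λ).
P(2.6 < residual < 6.69) = e^(−λ·2.6) − e^(−λ·6.69) = 0.39512 − 0.09170 ≈ 0.3034.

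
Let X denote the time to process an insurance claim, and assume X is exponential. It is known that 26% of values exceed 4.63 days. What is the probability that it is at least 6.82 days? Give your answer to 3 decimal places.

0.137

e^(−λ·4.63) = 0.26 ⇒ λ = −ln(0.26)/4.63 = 0.290945.
P(X > 6.82) = e^(−0.290945·6.82) = e^(−1.9842) ≈ 0.137.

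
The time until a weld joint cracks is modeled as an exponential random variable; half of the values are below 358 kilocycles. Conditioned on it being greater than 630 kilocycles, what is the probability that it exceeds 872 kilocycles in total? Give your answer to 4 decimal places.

0.6259

For an exponential, median = ln(2)/λ, so λ = ln 2 / 358 = 0.00193617 per kilocycle.
P(X > s+t | X > s) = e^(−λ(s+t))/e^(−λs) = e^(−λt), independent of s = 630.
P(X > 242) = e^(−0.46855) ≈ 0.6259.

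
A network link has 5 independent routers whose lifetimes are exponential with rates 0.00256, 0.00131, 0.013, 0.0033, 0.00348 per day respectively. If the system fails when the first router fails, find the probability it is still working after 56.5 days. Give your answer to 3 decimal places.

The time to first failure is exponential with rate Σλ = 0.00256 + 0.00131 + 0.013 + 0.0033 + 0.00348 = 0.02365.
P(min > 56.5) = e^(−0.02365·56.5) = e^(−1.3362) ≈ 0.263.

0.263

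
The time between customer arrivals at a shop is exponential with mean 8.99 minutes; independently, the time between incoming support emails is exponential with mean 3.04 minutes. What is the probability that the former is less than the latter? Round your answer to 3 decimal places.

0.253

λ_1 = 1/8.99 = 0.111235, λ_2 = 1/3.04 = 0.328947.
For independent exponentials, P(the former < the latter) = λ_1/(λ_1+λ_2) = 0.111235/0.440182 ≈ 0.253.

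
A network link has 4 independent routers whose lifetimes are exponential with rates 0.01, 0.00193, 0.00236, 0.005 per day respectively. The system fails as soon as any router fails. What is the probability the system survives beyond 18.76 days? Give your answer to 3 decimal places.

0.696

The time to first failure is exponential with rate Σλ = 0.01 + 0.00193 + 0.00236 + 0.005 = 0.01929.
P(min > 18.76) = e^(−0.01929·18.76) = e^(−0.36188) ≈ 0.696.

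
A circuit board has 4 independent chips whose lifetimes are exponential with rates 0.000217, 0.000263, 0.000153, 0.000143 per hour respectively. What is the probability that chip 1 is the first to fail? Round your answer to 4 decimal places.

The time to first failure is exponential with rate Σλ = 0.000217 + 0.000263 + 0.000153 + 0.000143 = 0.000776.
P(chip 1 first) = λ_1/Σλ = 0.000217/0.000776 ≈ 0.2796.

0.2796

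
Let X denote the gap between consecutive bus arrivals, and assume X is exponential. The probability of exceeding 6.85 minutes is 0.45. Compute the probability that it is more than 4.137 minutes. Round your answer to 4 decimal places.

e^(−λ·6.85) = 0.45 ⇒ λ = −ln(0.45)/6.85 = 0.11657.
P(X > 4.137) = e^(−0.11657·4.137) = e^(−0.48225) ≈ 0.6174.

0.6174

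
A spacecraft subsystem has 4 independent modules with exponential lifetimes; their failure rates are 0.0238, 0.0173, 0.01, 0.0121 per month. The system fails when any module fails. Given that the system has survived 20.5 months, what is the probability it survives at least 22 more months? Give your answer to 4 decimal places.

Time to first failure ~ Exp(Σλ) with Σλ = 0.0632.
By memorylessness, P(T > 20.5+22 | T > 20.5) = P(T > 22) = e^(−0.0632·22) ≈ 0.2490.

0.2490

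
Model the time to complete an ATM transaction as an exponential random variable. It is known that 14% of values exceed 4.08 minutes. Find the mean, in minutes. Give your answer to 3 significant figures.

e^(−λ·4.08) = 0.14 ⇒ λ = −ln(0.14)/4.08 = 0.48189.
Mean = 1/λ = 2.07516 minutes.

2.08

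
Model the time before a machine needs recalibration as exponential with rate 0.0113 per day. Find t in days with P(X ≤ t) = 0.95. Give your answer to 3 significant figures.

Set 1 − e^(−λt) = 0.95, so t = −ln(0.05)/λ = 2.9957/0.0113 ≈ 265.109 days.

265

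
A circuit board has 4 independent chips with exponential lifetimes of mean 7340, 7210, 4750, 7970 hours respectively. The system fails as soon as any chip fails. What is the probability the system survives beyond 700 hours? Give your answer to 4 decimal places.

0.6520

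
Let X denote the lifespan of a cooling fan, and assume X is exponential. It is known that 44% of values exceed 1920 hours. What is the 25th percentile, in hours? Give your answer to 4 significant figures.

e^(−λ·1920) = 0.44 ⇒ λ = −ln(0.44)/1920 = 0.000427594.
25th percentile: 1 − e^(−λt) = 0.25, t = −ln(0.75)/λ = 672.793 hours.

672.8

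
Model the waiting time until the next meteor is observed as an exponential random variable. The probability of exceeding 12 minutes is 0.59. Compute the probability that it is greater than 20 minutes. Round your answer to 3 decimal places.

0.415

e^(−λ·12) = 0.59 ⇒ λ = −ln(0.59)/12 = 0.0439694.
P(X > 20) = e^(−0.0439694·20) = e^(−0.87939) ≈ 0.415.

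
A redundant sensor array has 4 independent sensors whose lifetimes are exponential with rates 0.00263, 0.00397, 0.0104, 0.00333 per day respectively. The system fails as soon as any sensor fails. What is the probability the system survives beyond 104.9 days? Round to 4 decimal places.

The time to first failure is exponential with rate Σλ = 0.00263 + 0.00397 + 0.0104 + 0.00333 = 0.02033.
P(min > 104.9) = e^(−0.02033·104.9) = e^(−2.1326) ≈ 0.1185.

0.1185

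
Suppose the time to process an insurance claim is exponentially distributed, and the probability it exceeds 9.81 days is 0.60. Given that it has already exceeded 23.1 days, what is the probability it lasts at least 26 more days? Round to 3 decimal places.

0.258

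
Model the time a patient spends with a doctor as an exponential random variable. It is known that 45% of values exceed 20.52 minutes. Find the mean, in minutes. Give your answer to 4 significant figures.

e^(−λ·20.52) = 0.45 ⇒ λ = −ln(0.45)/20.52 = 0.0389136.
Mean = 1/λ = 25.6979 minutes.

25.70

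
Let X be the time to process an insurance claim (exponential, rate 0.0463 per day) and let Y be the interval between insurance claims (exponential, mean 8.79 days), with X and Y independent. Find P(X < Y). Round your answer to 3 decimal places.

λ_1 = 0.0463, λ_2 = 1/8.79 = 0.113766.
For independent exponentials, P(X < Y) = λ_1/(λ_1+λ_2) = 0.0463/0.160066 ≈ 0.289.

0.289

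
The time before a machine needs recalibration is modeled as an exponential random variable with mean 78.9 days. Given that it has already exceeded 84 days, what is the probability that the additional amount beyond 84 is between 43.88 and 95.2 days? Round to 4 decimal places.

0.2742

The rate is λ = 1/78.9 = 0.0126743 per day.
Memoryless: the residual past 84 is again Exp(λ).
P(43.88 < residual < 95.2) = e^(−λ·43.88) − e^(−λ·95.2) = 0.57341 − 0.29922 ≈ 0.2742.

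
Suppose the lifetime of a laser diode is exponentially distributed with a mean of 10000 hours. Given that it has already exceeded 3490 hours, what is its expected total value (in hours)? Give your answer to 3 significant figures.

13500

The rate is λ = 1/10000 = 0.0001 per hour.
By memorylessness, E[X | X > 3490] = 3490 + 1/λ = 3490 + 10000 = 13490 hours.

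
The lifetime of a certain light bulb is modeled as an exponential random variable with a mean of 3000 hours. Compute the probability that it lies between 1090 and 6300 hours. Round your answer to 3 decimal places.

The rate is λ = 1/3000 = 0.000333333 per hour.
P(1090 < X < 6300) = e^(−λ·1090) − e^(−λ·6300) = 0.69535 − 0.12246 ≈ 0.573.

0.573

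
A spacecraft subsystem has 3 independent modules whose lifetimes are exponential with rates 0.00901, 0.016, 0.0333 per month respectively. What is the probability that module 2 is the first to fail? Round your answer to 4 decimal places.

The time to first failure is exponential with rate Σλ = 0.00901 + 0.016 + 0.0333 = 0.05831.
P(module 2 first) = λ_2/Σλ = 0.016/0.05831 ≈ 0.2744.

0.2744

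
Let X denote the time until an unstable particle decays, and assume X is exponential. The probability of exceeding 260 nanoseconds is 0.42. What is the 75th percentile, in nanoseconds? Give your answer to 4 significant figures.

415.5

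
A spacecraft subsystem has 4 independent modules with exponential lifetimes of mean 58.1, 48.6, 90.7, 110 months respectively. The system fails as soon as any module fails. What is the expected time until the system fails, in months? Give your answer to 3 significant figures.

17.3

The first failure time is exponential with rate Σλ_i = 1/58.1 + 1/48.6 + 1/90.7 + 1/110 = 0.0579041 per month.
E[min] = 1/Σλ = 1/0.0579041 = 17.2699 months.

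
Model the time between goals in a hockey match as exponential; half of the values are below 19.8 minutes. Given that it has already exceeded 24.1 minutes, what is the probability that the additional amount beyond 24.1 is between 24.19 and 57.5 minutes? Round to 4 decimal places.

0.2952

For an exponential, median = ln(2)/λ, so λ = ln 2 / 19.8 = 0.0350074 per minute.
Memoryless: the residual past 24.1 is again Exp(λ).
P(24.19 < residual < 57.5) = e^(−λ·24.19) − e^(−λ·57.5) = 0.42877 − 0.13360 ≈ 0.2952.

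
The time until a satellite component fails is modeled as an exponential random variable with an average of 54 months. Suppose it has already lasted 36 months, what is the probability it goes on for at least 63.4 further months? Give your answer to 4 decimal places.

0.3091

The rate is λ = 1/54 = 0.0185185 per month.
By the memoryless property, P(X > 36+63.4 | X > 36) = P(X > 63.4).
P(X > 63.4) = e^(−1.1741) ≈ 0.3091.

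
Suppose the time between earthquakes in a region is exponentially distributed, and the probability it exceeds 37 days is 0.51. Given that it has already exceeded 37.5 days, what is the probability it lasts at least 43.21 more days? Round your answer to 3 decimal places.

0.456

From e^(−λ·37) = 0.51, λ = −ln(0.51)/37 = 0.0181985.
Memoryless: P(X > 37.5+43.21 | X > 37.5) = P(X > 43.21) = e^(−0.0181985·43.21) ≈ 0.456.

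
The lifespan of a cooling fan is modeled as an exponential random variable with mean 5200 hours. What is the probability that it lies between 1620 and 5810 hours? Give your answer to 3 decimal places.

0.405

The rate is λ = 1/5200 = 0.000192308 per hour.
P(1620 < X < 5810) = e^(−λ·1620) − e^(−λ·5810) = 0.73232 − 0.32716 ≈ 0.405.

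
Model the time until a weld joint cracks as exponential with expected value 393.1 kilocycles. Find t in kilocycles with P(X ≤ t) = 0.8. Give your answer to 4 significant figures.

632.7

The rate is λ = 1/393.1 = 0.00254388 per kilocycle.
Set 1 − e^(−λt) = 0.8, so t = −ln(0.2)/λ = 1.6094/0.00254388 ≈ 632.67 kilocycles.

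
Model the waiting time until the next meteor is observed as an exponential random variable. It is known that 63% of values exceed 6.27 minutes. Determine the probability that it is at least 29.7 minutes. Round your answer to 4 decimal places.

0.1121

e^(−λ·6.27) = 0.63 ⇒ λ = −ln(0.63)/6.27 = 0.0736899.
P(X > 29.7) = e^(−0.0736899·29.7) = e^(−2.1886) ≈ 0.1121.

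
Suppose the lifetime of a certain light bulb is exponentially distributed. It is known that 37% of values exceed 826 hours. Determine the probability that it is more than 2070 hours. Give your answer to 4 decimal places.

0.0828

e^(−λ·826) = 0.37 ⇒ λ = −ln(0.37)/826 = 0.0012037.
P(X > 2070) = e^(−0.0012037·2070) = e^(−2.4916) ≈ 0.0828.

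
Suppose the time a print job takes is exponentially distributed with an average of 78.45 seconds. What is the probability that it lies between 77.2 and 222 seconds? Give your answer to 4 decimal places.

The rate is λ = 1/78.45 = 0.012747 per second.
P(77.2 < X < 222) = e^(−λ·77.2) − e^(−λ·222) = 0.37379 − 0.05902 ≈ 0.3148.

0.3148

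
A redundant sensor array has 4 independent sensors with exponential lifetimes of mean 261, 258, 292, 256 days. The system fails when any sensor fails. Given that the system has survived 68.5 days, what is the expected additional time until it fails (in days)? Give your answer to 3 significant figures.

66.5

First-failure rate Σλ = 1/261 + 1/258 + 1/292 + 1/256 = 0.0150383.
By memorylessness the expected residual is 1/Σλ = 66.4969 days, regardless of the 68.5 already elapsed.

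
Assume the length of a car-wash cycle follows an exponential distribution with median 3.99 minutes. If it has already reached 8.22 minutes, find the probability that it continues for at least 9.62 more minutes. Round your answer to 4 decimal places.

0.1880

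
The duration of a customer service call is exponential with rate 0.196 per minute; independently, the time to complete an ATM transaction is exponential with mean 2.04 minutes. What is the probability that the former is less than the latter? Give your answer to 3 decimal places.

λ_1 = 0.196, λ_2 = 1/2.04 = 0.490196.
For independent exponentials, P(the former < the latter) = λ_1/(λ_1+λ_2) = 0.196/0.686196 ≈ 0.286.

0.286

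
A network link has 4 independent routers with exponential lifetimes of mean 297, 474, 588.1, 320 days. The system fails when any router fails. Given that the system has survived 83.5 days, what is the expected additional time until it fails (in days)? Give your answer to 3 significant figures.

First-failure rate Σλ = 1/297 + 1/474 + 1/588.1 + 1/320 = 0.0103021.
By memorylessness the expected residual is 1/Σλ = 97.0676 days, regardless of the 83.5 already elapsed.

97.1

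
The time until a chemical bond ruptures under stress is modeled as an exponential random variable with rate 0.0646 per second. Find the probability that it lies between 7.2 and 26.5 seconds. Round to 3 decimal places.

0.448

P(7.2 < X < 26.5) = e^(−λ·7.2) − e^(−λ·26.5) = 0.62806 − 0.18052 ≈ 0.448.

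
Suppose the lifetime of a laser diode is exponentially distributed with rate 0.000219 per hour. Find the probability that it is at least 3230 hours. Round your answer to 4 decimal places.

0.4929

P(X > 3230) = e^(−λ·3230) = e^(−0.70737) ≈ 0.4929.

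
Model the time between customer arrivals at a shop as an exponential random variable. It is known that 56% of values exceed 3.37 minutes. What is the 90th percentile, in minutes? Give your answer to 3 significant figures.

e^(−λ·3.37) = 0.56 ⇒ λ = −ln(0.56)/3.37 = 0.172053.
90th percentile: 1 − e^(−λt) = 0.9, t = −ln(0.1)/λ = 13.383 minutes.

13.4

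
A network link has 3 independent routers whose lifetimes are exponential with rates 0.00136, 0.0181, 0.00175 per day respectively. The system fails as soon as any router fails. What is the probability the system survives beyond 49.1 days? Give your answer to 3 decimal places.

The time to first failure is exponential with rate Σλ = 0.00136 + 0.0181 + 0.00175 = 0.02121.
P(min > 49.1) = e^(−0.02121·49.1) = e^(−1.0414) ≈ 0.353.

0.353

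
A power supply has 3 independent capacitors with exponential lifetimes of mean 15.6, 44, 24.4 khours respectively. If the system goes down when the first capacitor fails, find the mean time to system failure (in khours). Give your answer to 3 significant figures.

7.82

The first failure time is exponential with rate Σλ_i = 1/15.6 + 1/44 + 1/24.4 = 0.127813 per khour.
E[min] = 1/Σλ = 1/0.127813 = 7.8239 khours.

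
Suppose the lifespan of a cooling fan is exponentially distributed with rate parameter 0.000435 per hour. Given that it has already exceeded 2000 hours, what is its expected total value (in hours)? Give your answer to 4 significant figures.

4299

By memorylessness, E[X | X > 2000] = 2000 + 1/λ = 2000 + 2298.85 = 4298.85 hours.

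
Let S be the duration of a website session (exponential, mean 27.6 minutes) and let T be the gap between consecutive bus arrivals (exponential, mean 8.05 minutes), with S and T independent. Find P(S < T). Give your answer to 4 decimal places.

λ_1 = 1/27.6 = 0.0362319, λ_2 = 1/8.05 = 0.124224.
For independent exponentials, P(S < T) = λ_1/(λ_1+λ_2) = 0.0362319/0.160455 ≈ 0.2258.

0.2258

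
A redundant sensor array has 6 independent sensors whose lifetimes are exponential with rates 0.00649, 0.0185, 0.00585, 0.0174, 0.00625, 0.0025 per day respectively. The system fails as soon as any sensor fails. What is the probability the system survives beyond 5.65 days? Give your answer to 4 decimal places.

The time to first failure is exponential with rate Σλ = 0.00649 + 0.0185 + 0.00585 + 0.0174 + 0.00625 + 0.0025 = 0.05699.
P(min > 5.65) = e^(−0.05699·5.65) = e^(−0.32199) ≈ 0.7247.

0.7247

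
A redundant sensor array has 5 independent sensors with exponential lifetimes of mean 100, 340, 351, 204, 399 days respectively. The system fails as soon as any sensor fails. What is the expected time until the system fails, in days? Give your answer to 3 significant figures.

The first failure time is exponential with rate Σλ_i = 1/100 + 1/340 + 1/351 + 1/204 + 1/399 = 0.0231984 per day.
E[min] = 1/Σλ = 1/0.0231984 = 43.1064 days.

43.1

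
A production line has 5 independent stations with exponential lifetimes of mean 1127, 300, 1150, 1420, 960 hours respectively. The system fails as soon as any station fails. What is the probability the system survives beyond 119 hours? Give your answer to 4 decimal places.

0.4433

The first failure time is exponential with rate Σλ_i = 1/1127 + 1/300 + 1/1150 + 1/1420 + 1/960 = 0.0068361 per hour.
P(min > 119) = e^(−0.0068361·119) = e^(−0.8135) ≈ 0.4433.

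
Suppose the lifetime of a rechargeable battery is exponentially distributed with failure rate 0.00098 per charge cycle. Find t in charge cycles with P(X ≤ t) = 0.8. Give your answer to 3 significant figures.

1640

Set 1 − e^(−λt) = 0.8, so t = −ln(0.2)/λ = 1.6094/0.00098 ≈ 1642.28 charge cycles.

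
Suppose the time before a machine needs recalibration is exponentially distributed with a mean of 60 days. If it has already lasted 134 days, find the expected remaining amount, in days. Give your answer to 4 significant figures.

60.00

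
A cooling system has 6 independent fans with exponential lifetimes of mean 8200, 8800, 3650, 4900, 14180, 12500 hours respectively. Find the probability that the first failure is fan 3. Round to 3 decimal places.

0.317

Rates: λ_i = 1/mean_i → 0.000121951, 0.000113636, 0.000273973, 0.000204082, 0.0000705219, 0.00008; Σλ = 0.000864164.
P(fan 3 first) = λ_3/Σλ = 0.000273973/0.000864164 ≈ 0.317.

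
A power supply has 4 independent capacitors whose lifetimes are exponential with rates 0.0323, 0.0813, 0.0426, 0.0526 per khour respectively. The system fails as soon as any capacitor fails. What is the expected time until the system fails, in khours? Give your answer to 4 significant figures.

The time to first failure is exponential with rate Σλ = 0.0323 + 0.0813 + 0.0426 + 0.0526 = 0.2088.
E[min] = 1/Σλ = 1/0.2088 = 4.78927 khours.

4.789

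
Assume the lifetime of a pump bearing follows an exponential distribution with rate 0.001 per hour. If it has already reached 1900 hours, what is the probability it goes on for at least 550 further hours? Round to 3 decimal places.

The exponential is memoryless, so the remaining time is again Exp(λ): the condition X > 1900 is irrelevant.
P(X > 550) = e^(−0.55) ≈ 0.577.

0.577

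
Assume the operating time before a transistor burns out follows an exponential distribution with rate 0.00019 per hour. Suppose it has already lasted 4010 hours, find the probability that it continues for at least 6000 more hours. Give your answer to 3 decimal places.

By the memoryless property, P(X > 4010+6000 | X > 4010) = P(X > 6000).
P(X > 6000) = e^(−1.14) ≈ 0.320.

0.320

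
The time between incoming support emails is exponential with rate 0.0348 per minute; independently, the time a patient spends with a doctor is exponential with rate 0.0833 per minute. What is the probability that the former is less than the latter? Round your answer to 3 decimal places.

0.295

λ_1 = 0.0348, λ_2 = 0.0833.
For independent exponentials, P(the former < the latter) = λ_1/(λ_1+λ_2) = 0.0348/0.1181 ≈ 0.295.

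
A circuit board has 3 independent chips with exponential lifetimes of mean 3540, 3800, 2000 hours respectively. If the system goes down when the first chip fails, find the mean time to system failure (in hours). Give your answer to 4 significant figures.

The first failure time is exponential with rate Σλ_i = 1/3540 + 1/3800 + 1/2000 = 0.00104564 per hour.
E[min] = 1/Σλ = 1/0.00104564 = 956.349 hours.

956.3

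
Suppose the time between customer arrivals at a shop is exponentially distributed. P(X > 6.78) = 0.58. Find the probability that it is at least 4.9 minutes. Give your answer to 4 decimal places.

e^(−λ·6.78) = 0.58 ⇒ λ = −ln(0.58)/6.78 = 0.0803432.
P(X > 4.9) = e^(−0.0803432·4.9) = e^(−0.39368) ≈ 0.6746.

0.6746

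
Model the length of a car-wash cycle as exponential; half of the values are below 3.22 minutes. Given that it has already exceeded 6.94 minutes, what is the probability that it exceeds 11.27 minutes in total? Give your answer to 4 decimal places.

For an exponential, median = ln(2)/λ, so λ = ln 2 / 3.22 = 0.215263 per minute.
The exponential is memoryless, so the remaining time is again Exp(λ): the condition X > 6.94 is irrelevant.
P(X > 4.33) = e^(−0.93209) ≈ 0.3937.

0.3937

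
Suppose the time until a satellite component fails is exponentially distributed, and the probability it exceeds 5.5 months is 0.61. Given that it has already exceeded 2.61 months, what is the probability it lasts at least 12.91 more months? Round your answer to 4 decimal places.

0.3134

From e^(−λ·5.5) = 0.61, λ = −ln(0.61)/5.5 = 0.0898721.
Memoryless: P(X > 2.61+12.91 | X > 2.61) = P(X > 12.91) = e^(−0.0898721·12.91) ≈ 0.3134.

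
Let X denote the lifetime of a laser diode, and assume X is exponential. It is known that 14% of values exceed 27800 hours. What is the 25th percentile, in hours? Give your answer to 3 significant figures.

e^(−λ·27800) = 0.14 ⇒ λ = −ln(0.14)/27800 = 0.0000707235.
25th percentile: 1 − e^(−λt) = 0.25, t = −ln(0.75)/λ = 4067.7 hours.

4070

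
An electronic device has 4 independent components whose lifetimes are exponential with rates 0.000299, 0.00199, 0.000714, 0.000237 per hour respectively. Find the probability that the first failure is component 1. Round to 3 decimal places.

0.092

The time to first failure is exponential with rate Σλ = 0.000299 + 0.00199 + 0.000714 + 0.000237 = 0.00324.
P(component 1 first) = λ_1/Σλ = 0.000299/0.00324 ≈ 0.092.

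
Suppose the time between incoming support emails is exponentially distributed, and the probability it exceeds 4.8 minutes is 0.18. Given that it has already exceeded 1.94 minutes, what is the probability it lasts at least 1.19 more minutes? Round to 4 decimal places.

From e^(−λ·4.8) = 0.18, λ = −ln(0.18)/4.8 = 0.35725.
Memoryless: P(X > 1.94+1.19 | X > 1.94) = P(X > 1.19) = e^(−0.35725·1.19) ≈ 0.6537.

0.6537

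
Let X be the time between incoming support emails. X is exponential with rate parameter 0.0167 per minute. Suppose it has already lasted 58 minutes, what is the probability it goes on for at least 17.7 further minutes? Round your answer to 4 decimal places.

The exponential is memoryless, so the remaining time is again Exp(λ): the condition X > 58 is irrelevant.
P(X > 17.7) = e^(−0.29559) ≈ 0.7441.

0.7441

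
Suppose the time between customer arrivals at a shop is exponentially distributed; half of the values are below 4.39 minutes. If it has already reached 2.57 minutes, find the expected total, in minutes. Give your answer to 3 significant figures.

For an exponential, median = ln(2)/λ, so λ = ln 2 / 4.39 = 0.157892 per minute.
By memorylessness, E[X | X > 2.57] = 2.57 + 1/λ = 2.57 + 6.33343 = 8.90343 minutes.

8.90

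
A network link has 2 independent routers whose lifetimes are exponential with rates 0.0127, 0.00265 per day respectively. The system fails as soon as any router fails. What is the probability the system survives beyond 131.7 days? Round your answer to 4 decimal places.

0.1324

The time to first failure is exponential with rate Σλ = 0.0127 + 0.00265 = 0.01535.
P(min > 131.7) = e^(−0.01535·131.7) = e^(−2.0216) ≈ 0.1324.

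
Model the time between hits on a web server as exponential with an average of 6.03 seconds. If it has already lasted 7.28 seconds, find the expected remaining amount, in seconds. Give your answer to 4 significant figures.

The rate is λ = 1/6.03 = 0.165837 per second.
By memorylessness, the remaining amount past any threshold is again Exp(λ) with mean 1/λ = 6.03 seconds.

6.030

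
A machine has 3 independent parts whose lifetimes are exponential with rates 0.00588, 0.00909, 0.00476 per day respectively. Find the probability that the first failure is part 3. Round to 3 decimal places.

0.241

The time to first failure is exponential with rate Σλ = 0.00588 + 0.00909 + 0.00476 = 0.01973.
P(part 3 first) = λ_3/Σλ = 0.00476/0.01973 ≈ 0.241.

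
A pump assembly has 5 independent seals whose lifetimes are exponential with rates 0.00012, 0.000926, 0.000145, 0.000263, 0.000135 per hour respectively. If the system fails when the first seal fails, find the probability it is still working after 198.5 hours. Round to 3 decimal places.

0.729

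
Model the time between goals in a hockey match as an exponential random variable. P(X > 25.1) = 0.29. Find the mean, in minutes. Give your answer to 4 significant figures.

20.28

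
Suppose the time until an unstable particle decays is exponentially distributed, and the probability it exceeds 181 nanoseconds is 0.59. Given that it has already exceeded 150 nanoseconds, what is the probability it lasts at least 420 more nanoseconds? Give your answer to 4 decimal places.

From e^(−λ·181) = 0.59, λ = −ln(0.59)/181 = 0.0029151.
Memoryless: P(X > 150+420 | X > 150) = P(X > 420) = e^(−0.0029151·420) ≈ 0.2940.

0.2940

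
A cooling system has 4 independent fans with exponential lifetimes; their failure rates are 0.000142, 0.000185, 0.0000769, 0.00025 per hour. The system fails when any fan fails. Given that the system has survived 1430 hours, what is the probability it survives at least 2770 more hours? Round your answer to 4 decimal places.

Time to first failure ~ Exp(Σλ) with Σλ = 0.0006539.
By memorylessness, P(T > 1430+2770 | T > 1430) = P(T > 2770) = e^(−0.0006539·2770) ≈ 0.1634.

0.1634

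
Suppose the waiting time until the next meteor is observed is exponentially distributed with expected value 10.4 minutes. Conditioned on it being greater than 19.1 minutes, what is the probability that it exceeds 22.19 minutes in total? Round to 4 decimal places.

The rate is λ = 1/10.4 = 0.0961538 per minute.
P(X > s+t | X > s) = e^(−λ(s+t))/e^(−λs) = e^(−λt), independent of s = 19.1.
P(X > 3.09) = e^(−0.29712) ≈ 0.7430.

0.7430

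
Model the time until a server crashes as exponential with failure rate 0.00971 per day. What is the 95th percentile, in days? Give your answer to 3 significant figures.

Set 1 − e^(−λt) = 0.95, so t = −ln(0.05)/λ = 2.9957/0.00971 ≈ 308.52 days.

309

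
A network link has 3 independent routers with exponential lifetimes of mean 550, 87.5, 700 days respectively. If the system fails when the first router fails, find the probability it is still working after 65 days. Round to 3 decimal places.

0.385

The first failure time is exponential with rate Σλ_i = 1/550 + 1/87.5 + 1/700 = 0.0146753 per day.
P(min > 65) = e^(−0.0146753·65) = e^(−0.9539) ≈ 0.385.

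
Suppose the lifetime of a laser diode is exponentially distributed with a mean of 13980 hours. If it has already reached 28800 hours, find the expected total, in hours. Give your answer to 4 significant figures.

42780

The rate is λ = 1/13980 = 0.0000715308 per hour.
By memorylessness, E[X | X > 28800] = 28800 + 1/λ = 28800 + 13980 = 42780 hours.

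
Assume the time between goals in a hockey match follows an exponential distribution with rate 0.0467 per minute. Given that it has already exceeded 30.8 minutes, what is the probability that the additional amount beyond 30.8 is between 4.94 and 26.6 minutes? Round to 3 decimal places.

0.505

Memoryless: the residual past 30.8 is again Exp(λ).
P(4.94 < residual < 26.6) = e^(−λ·4.94) − e^(−λ·26.6) = 0.79398 − 0.28874 ≈ 0.505.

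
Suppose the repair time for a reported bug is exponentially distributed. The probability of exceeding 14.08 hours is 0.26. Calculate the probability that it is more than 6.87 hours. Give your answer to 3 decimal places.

0.518

e^(−λ·14.08) = 0.26 ⇒ λ = −ln(0.26)/14.08 = 0.0956728.
P(X > 6.87) = e^(−0.0956728·6.87) = e^(−0.65727) ≈ 0.518.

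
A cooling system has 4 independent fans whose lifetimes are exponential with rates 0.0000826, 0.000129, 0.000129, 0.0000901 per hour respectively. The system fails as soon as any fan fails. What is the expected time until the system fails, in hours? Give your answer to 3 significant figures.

The time to first failure is exponential with rate Σλ = 0.0000826 + 0.000129 + 0.000129 + 0.0000901 = 0.0004307.
E[min] = 1/Σλ = 1/0.0004307 = 2321.8 hours.

2320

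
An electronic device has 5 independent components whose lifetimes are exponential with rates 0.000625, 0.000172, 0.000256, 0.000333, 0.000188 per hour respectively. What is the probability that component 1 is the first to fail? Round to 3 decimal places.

0.397

The time to first failure is exponential with rate Σλ = 0.000625 + 0.000172 + 0.000256 + 0.000333 + 0.000188 = 0.001574.
P(component 1 first) = λ_1/Σλ = 0.000625/0.001574 ≈ 0.397.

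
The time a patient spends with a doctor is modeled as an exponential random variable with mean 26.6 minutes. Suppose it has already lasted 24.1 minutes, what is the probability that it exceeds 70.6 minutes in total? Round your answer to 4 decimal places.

0.1741

The rate is λ = 1/26.6 = 0.037594 per minute.
The exponential is memoryless, so the remaining time is again Exp(λ): the condition X > 24.1 is irrelevant.
P(X > 46.5) = e^(−1.7481) ≈ 0.1741.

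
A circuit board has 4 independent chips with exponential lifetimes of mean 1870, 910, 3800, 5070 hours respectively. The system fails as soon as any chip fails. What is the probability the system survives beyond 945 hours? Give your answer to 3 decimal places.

0.138

The first failure time is exponential with rate Σλ_i = 1/1870 + 1/910 + 1/3800 + 1/5070 = 0.00209406 per hour.
P(min > 945) = e^(−0.00209406·945) = e^(−1.9789) ≈ 0.138.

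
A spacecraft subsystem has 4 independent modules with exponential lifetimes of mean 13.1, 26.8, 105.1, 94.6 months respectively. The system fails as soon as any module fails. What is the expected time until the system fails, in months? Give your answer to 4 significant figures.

7.477

The first failure time is exponential with rate Σλ_i = 1/13.1 + 1/26.8 + 1/105.1 + 1/94.6 = 0.133735 per month.
E[min] = 1/Σλ = 1/0.133735 = 7.47748 months.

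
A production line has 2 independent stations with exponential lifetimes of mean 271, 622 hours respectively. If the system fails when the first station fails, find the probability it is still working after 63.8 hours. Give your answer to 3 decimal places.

The first failure time is exponential with rate Σλ_i = 1/271 + 1/622 = 0.00529775 per hour.
P(min > 63.8) = e^(−0.00529775·63.8) = e^(−0.338) ≈ 0.713.

0.713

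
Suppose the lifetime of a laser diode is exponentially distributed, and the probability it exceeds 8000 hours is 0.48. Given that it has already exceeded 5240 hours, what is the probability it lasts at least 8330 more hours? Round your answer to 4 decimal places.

From e^(−λ·8000) = 0.48, λ = −ln(0.48)/8000 = 0.0000917461.
Memoryless: P(X > 5240+8330 | X > 5240) = P(X > 8330) = e^(−0.0000917461·8330) ≈ 0.4657.

0.4657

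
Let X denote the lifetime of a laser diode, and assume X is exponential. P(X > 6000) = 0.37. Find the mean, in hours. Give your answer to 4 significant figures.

6035

e^(−λ·6000) = 0.37 ⇒ λ = −ln(0.37)/6000 = 0.000165709.
Mean = 1/λ = 6034.69 hours.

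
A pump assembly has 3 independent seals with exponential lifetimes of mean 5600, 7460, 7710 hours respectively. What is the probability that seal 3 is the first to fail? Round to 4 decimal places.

Rates: λ_i = 1/mean_i → 0.000178571, 0.000134048, 0.000129702; Σλ = 0.000442321.
P(seal 3 first) = λ_3/Σλ = 0.000129702/0.000442321 ≈ 0.2932.

0.2932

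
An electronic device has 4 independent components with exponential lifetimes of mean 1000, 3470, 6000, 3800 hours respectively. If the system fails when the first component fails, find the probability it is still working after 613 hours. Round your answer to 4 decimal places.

The first failure time is exponential with rate Σλ_i = 1/1000 + 1/3470 + 1/6000 + 1/3800 = 0.00171801 per hour.
P(min > 613) = e^(−0.00171801·613) = e^(−1.0531) ≈ 0.3488.

0.3488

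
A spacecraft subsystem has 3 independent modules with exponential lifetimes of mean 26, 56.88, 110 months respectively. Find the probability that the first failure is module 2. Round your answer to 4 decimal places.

0.2699

Rates: λ_i = 1/mean_i → 0.0384615, 0.0175809, 0.00909091; Σλ = 0.0651333.
P(module 2 first) = λ_2/Σλ = 0.0175809/0.0651333 ≈ 0.2699.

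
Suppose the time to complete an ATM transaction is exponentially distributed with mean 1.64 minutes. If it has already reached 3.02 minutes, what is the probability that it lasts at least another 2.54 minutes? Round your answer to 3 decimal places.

The rate is λ = 1/1.64 = 0.609756 per minute.
The exponential is memoryless, so the remaining time is again Exp(λ): the condition X > 3.02 is irrelevant.
P(X > 2.54) = e^(−1.5488) ≈ 0.213.

0.213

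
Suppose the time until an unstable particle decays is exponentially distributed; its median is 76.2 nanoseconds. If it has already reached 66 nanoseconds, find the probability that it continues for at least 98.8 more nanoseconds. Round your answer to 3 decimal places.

For an exponential, median = ln(2)/λ, so λ = ln 2 / 76.2 = 0.00909642 per nanosecond.
P(X > s+t | X > s) = e^(−λ(s+t))/e^(−λs) = e^(−λt), independent of s = 66.
P(X > 98.8) = e^(−0.89873) ≈ 0.407.

0.407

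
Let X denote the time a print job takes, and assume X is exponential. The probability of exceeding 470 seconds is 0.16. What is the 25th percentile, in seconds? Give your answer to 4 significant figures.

73.78

e^(−λ·470) = 0.16 ⇒ λ = −ln(0.16)/470 = 0.00389911.
25th percentile: 1 − e^(−λt) = 0.25, t = −ln(0.75)/λ = 73.7815 seconds.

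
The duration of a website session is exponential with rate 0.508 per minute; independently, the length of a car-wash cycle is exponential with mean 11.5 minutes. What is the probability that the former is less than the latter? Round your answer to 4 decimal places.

0.8538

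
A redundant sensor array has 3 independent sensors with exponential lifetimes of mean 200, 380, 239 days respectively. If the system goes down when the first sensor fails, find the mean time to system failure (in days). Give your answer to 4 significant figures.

84.63

The first failure time is exponential with rate Σλ_i = 1/200 + 1/380 + 1/239 = 0.0118157 per day.
E[min] = 1/Σλ = 1/0.0118157 = 84.6333 days.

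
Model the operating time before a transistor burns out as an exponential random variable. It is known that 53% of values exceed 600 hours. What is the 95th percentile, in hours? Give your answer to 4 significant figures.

2831

e^(−λ·600) = 0.53 ⇒ λ = −ln(0.53)/600 = 0.00105813.
95th percentile: 1 − e^(−λt) = 0.95, t = −ln(0.05)/λ = 2831.16 hours.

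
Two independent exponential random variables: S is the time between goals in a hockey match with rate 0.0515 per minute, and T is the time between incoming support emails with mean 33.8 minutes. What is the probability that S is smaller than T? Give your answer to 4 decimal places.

λ_1 = 0.0515, λ_2 = 1/33.8 = 0.0295858.
For independent exponentials, P(S < T) = λ_1/(λ_1+λ_2) = 0.0515/0.0810858 ≈ 0.6351.

0.6351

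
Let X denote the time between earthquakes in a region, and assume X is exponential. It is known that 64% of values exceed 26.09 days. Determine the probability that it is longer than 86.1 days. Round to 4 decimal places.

e^(−λ·26.09) = 0.64 ⇒ λ = −ln(0.64)/26.09 = 0.0171057.
P(X > 86.1) = e^(−0.0171057·86.1) = e^(−1.4728) ≈ 0.2293.

0.2293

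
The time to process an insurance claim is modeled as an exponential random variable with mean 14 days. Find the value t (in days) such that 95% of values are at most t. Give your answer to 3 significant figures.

The rate is λ = 1/14 = 0.0714286 per day.
Set 1 − e^(−λt) = 0.95, so t = −ln(0.05)/λ = 2.9957/0.0714286 ≈ 41.9403 days.

41.9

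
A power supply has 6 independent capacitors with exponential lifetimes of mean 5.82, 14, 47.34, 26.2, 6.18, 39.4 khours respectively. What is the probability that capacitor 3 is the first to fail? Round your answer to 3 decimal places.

Rates: λ_i = 1/mean_i → 0.171821, 0.0714286, 0.0211238, 0.0381679, 0.161812, 0.0253807; Σλ = 0.489735.
P(capacitor 3 first) = λ_3/Σλ = 0.0211238/0.489735 ≈ 0.043.

0.043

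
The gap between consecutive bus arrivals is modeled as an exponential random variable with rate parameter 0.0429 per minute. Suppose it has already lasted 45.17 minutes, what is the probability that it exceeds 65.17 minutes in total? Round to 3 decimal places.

0.424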